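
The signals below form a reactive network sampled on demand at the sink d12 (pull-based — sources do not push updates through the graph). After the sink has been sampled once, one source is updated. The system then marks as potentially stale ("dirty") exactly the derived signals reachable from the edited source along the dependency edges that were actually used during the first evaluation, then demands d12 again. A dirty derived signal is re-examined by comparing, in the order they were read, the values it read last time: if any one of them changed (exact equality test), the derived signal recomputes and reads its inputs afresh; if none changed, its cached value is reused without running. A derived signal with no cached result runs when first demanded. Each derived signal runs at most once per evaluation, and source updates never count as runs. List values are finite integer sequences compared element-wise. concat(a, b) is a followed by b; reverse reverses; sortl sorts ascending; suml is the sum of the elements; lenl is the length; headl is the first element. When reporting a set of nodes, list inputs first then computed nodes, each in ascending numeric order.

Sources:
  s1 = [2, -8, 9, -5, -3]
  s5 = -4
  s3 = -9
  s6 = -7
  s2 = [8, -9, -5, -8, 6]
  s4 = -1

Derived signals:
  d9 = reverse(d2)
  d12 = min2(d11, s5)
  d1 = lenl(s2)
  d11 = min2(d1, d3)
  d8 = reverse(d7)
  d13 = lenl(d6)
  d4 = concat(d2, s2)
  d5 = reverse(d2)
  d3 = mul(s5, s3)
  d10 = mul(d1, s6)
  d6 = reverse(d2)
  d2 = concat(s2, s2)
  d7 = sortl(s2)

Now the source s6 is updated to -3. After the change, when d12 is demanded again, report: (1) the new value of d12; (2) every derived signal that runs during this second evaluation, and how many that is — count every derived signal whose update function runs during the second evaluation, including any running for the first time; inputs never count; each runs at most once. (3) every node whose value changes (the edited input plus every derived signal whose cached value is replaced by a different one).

d12 now evaluates to -4.
Run set: none (0 run).
Changed values: s6.
The important point: nothing the output needs ever reads s6, so the edit is invisible to it.

Initial pass — values computed on the first demand:
  d1 = lenl([8, -9, -5, -8, 6]) = 5
  d3 = mul(-4, -9) = 36
  d11 = min2(5, 36) = 5
  d12 = min2(5, -4) = -4

Second demand — change propagation:
  no demanded computation ever read s6, so the edit dirties nothing and nothing runs.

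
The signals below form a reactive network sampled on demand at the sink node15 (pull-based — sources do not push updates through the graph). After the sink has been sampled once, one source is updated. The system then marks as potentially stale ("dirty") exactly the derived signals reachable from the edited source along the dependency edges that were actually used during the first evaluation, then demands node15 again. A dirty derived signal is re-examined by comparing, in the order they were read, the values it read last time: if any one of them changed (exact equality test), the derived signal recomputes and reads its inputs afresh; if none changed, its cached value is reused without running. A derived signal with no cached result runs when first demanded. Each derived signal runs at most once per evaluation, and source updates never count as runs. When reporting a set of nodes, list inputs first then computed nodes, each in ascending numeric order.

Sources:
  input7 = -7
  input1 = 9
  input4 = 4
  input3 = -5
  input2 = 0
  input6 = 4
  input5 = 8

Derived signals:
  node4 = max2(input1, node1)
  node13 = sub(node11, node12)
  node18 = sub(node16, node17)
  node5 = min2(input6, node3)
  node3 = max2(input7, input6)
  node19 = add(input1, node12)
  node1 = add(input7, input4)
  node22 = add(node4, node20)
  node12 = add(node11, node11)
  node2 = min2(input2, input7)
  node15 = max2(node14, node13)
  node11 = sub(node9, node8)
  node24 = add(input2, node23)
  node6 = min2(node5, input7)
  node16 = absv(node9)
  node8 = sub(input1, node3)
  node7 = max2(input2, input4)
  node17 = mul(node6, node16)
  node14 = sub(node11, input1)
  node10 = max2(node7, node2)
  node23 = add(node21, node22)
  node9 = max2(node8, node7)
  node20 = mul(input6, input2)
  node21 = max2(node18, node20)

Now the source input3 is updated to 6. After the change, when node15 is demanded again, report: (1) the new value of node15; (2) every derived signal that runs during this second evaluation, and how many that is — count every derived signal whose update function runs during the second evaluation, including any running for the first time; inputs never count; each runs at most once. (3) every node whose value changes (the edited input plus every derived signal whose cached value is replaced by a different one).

node15 now evaluates to 0.
Run set: none (0 run).
Changed values: input3.
The important point: nothing the output needs ever reads input3, so the edit is invisible to it.

Initial pass — values computed on the first demand:
  node3 = max2(-7, 4) = 4
  node7 = max2(0, 4) = 4
  node8 = sub(9, 4) = 5
  node9 = max2(5, 4) = 5
  node11 = sub(5, 5) = 0
  node12 = add(0, 0) = 0
  node13 = sub(0, 0) = 0
  node14 = sub(0, 9) = -9
  node15 = max2(-9, 0) = 0

Second demand — change propagation:
  no demanded computation ever read input3, so the edit dirties nothing and nothing runs.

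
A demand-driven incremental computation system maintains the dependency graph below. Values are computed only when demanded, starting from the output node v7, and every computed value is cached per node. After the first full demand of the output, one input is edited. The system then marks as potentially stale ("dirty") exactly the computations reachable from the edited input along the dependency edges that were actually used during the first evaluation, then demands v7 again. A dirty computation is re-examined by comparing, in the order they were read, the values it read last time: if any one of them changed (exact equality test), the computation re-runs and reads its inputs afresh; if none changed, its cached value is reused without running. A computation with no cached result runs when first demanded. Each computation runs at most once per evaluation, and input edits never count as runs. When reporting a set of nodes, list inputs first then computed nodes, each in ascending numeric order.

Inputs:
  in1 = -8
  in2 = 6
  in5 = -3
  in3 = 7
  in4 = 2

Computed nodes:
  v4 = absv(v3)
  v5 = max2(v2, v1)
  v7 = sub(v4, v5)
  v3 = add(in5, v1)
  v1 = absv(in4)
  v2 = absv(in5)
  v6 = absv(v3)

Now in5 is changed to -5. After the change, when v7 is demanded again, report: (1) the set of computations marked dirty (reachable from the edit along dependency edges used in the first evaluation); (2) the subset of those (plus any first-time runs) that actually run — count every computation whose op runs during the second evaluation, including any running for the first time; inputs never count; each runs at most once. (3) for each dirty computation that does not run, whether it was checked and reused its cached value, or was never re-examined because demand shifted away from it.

First evaluation (everything demanded from the output):
  v1 = absv(2) = 2
  v2 = absv(-3) = 3
  v3 = add(-3, 2) = -1
  v4 = absv(-1) = 1
  v5 = max2(3, 2) = 3
  v7 = sub(1, 3) = -2

Propagation after the edit:
  v2: runs — in5 -3->-5; result 5.
  v3: runs — in5 -3->-5; result -3.
  v4: runs — v3 -1->-3; result 3.
  v5: runs — v2 3->5; result 5.
  v7: runs — v4 1->3; v5 3->5; result -2 (same value as before).

Marked dirty: v2, v3, v4, v5, v7.
Computations that run: v2, v3, v4, v5, v7 — 5 in total.
Every dirty computation ran.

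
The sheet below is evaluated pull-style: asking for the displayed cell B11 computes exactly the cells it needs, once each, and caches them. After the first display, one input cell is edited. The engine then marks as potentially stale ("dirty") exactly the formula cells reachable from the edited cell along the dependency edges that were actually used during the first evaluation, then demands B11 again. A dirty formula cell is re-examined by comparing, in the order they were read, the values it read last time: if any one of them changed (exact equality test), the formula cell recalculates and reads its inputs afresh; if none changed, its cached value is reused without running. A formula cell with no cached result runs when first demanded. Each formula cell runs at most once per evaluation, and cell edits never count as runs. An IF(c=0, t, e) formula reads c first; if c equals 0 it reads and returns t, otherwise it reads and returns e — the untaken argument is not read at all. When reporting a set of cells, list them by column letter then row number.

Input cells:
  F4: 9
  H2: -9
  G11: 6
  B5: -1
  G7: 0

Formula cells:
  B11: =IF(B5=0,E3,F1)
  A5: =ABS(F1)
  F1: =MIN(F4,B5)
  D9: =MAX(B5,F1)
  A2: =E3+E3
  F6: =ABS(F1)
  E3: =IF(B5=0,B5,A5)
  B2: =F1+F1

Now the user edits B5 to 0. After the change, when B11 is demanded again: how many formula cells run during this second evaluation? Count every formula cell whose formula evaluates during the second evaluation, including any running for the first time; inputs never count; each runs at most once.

2 formula cells run: B11, E3.
Note the branch switch — demand abandons F1, which is never re-examined.

First demand of the output computes:
  F1 = MIN(9, -1) = -1
  B11 = IF(B5=0: B5=-1 -> else branch F1) = -1

After the edit, cleaning proceeds:
  E3: had never run; runs now, result 0.
  F1: stays stale; no demand reaches it after the flip.
  B11: a read changed (B5 -1->0) — executes, giving 0.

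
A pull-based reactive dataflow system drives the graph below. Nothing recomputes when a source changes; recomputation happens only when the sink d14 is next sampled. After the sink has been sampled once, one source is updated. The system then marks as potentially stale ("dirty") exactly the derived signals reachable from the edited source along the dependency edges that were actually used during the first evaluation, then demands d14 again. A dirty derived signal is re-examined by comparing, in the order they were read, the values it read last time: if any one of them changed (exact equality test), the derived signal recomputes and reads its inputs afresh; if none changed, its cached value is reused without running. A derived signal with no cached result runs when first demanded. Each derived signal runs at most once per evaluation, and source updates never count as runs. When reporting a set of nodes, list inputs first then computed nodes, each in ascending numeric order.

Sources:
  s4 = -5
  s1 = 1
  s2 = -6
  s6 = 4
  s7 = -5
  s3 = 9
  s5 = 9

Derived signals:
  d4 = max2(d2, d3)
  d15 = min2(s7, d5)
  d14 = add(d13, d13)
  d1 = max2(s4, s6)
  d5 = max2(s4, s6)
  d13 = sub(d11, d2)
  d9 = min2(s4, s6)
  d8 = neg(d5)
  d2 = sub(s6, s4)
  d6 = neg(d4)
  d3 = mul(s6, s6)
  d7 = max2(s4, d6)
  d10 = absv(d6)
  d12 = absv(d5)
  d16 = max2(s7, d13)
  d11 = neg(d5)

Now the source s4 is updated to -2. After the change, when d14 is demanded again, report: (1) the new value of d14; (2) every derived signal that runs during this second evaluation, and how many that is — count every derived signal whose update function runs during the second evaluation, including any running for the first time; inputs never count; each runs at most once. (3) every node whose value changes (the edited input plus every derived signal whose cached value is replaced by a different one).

New value of d14: -20.
Derived signals that run: d2, d5, d13, d14 — 4 in total.
Values that change: s4, d2, d13, d14.
Key observation: the cutoff stops propagation at d11 — its inputs' values are unchanged, so it reuses its cache.

First evaluation (everything demanded from the output):
  d2 = sub(4, -5) = 9
  d5 = max2(-5, 4) = 4
  d11 = neg(4) = -4
  d13 = sub(-4, 9) = -13
  d14 = add(-13, -13) = -26

Propagation after the edit:
  d2: runs — s4 -5->-2; result 6.
  d5: runs — s4 -5->-2; result 4 (same value as before).
  d11: checked — values it read are unchanged (d5 unchanged); reused cached -4 without running.
  d13: runs — d2 9->6; result -10.
  d14: runs — d13 -13->-10; d13 -13->-10; result -20.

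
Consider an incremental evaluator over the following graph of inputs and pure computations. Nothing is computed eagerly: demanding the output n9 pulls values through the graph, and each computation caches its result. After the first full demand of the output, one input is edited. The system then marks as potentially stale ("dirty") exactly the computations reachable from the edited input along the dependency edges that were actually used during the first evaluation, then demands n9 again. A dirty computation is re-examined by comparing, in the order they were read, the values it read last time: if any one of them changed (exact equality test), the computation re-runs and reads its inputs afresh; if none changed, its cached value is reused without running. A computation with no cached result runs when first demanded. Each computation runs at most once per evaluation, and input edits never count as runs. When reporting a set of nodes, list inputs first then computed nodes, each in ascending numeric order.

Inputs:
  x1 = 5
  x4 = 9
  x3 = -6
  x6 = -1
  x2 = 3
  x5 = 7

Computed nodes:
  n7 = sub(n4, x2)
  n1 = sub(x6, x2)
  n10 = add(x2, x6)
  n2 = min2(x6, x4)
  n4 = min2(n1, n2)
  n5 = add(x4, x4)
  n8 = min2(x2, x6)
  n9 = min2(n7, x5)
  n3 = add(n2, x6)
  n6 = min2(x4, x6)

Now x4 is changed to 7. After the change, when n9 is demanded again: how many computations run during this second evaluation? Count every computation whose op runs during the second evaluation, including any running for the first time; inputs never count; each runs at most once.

Run set: n2 (1 run).
The important point: n2 recomputes to an identical value, and the output ends up unchanged.

Initial pass — values computed on the first demand:
  n1 = sub(-1, 3) = -4
  n2 = min2(-1, 9) = -1
  n4 = min2(-4, -1) = -4
  n7 = sub(-4, 3) = -7
  n9 = min2(-7, 7) = -7

Second demand — change propagation:
  n2: re-runs because x4 9->7; new result -1 (unchanged).
  n4: re-examined; everything it read last time is the same (n1 unchanged, n2 unchanged) — cache -4 kept, no run.
  n7: re-examined; everything it read last time is the same (n4 unchanged, x2 unchanged) — cache -7 kept, no run.
  n9: re-examined; everything it read last time is the same (n7 unchanged, x5 unchanged) — cache -7 kept, no run.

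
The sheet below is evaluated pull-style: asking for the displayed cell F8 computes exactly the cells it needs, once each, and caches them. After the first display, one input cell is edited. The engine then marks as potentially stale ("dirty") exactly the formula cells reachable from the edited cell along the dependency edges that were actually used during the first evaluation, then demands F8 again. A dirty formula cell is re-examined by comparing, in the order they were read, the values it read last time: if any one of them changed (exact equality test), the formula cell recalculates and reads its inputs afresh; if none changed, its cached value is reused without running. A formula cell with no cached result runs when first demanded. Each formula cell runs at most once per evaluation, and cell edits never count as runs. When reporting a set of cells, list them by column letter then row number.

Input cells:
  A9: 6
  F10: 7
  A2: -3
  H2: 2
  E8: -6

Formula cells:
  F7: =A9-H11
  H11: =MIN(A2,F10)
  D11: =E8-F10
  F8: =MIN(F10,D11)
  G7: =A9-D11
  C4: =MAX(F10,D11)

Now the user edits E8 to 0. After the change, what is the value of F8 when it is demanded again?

Demanding F8 again yields -7.

First demand of the output computes:
  D11 = -6 - 7 = -13
  F8 = MIN(7, -13) = -13

After the edit, cleaning proceeds:
  D11: a read changed (E8 -6->0) — executes, giving -7.
  F8: a read changed (D11 -13->-7) — executes, giving -7.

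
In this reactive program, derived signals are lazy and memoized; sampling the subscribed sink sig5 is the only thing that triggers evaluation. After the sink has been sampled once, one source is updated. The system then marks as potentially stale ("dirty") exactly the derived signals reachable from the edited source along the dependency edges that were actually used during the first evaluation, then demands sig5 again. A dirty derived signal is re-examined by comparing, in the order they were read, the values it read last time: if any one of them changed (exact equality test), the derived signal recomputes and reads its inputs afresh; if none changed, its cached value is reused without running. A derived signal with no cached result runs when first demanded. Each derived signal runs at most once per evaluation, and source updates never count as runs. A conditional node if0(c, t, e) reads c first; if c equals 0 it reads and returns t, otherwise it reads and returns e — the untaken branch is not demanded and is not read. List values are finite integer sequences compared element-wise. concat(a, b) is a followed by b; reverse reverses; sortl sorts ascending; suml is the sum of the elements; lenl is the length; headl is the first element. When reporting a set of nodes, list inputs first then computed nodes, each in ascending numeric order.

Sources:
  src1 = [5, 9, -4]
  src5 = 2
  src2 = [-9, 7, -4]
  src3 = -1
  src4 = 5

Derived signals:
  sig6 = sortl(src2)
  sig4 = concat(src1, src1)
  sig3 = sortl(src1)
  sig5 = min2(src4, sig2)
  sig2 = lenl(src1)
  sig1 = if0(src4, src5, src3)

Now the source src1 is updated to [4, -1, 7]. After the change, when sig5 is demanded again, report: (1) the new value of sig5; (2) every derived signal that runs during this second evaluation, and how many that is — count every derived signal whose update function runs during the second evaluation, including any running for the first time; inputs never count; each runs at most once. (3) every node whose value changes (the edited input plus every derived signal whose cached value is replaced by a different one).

First demand of the output computes:
  sig2 = lenl([5, 9, -4]) = 3
  sig5 = min2(5, 3) = 3

After the edit, cleaning proceeds:
  sig2: a read changed (src1 [5, 9, -4]->[4, -1, 7]) — executes, giving 3 — identical to its old value.
  sig5: dirty, but its reads are unchanged (src4 unchanged, sig2 unchanged); cached 3 stands.

Note the absorption at sig2: it re-runs yet its value is the same, leaving the output's value untouched.

Demanding sig5 again yields 3.
1 derived signals run: sig2.
The nodes whose values change: src1.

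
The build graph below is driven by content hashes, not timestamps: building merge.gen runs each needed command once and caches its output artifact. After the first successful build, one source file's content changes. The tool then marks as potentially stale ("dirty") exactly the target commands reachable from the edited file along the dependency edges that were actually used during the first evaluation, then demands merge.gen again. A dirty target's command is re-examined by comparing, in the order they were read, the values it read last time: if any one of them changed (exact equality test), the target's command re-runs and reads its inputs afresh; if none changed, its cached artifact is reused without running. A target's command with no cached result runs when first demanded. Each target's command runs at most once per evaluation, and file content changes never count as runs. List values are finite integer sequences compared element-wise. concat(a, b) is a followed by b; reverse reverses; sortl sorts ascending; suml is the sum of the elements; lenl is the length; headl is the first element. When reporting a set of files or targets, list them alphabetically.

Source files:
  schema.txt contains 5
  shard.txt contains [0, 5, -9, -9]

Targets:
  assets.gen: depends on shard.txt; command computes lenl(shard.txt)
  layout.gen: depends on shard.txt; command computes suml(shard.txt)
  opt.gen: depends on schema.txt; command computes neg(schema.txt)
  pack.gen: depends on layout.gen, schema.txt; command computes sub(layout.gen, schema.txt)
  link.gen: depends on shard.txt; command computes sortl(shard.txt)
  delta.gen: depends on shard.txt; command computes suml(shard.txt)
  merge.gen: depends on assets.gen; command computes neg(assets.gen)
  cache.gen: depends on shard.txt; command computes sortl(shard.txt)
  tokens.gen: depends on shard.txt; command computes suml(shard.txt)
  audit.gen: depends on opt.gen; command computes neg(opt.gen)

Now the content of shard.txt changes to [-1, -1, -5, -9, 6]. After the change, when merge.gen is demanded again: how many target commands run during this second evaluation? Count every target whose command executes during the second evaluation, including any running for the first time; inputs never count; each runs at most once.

Run set: assets.gen, merge.gen (2 run).

Initial pass — values computed on the first demand:
  assets.gen = lenl([0, 5, -9, -9]) = 4
  merge.gen = neg(4) = -4

Second demand — change propagation:
  assets.gen: re-runs because shard.txt [0, 5, -9, -9]->[-1, -1, -5, -9, 6]; new result 5.
  merge.gen: re-runs because assets.gen 4->5; new result -5.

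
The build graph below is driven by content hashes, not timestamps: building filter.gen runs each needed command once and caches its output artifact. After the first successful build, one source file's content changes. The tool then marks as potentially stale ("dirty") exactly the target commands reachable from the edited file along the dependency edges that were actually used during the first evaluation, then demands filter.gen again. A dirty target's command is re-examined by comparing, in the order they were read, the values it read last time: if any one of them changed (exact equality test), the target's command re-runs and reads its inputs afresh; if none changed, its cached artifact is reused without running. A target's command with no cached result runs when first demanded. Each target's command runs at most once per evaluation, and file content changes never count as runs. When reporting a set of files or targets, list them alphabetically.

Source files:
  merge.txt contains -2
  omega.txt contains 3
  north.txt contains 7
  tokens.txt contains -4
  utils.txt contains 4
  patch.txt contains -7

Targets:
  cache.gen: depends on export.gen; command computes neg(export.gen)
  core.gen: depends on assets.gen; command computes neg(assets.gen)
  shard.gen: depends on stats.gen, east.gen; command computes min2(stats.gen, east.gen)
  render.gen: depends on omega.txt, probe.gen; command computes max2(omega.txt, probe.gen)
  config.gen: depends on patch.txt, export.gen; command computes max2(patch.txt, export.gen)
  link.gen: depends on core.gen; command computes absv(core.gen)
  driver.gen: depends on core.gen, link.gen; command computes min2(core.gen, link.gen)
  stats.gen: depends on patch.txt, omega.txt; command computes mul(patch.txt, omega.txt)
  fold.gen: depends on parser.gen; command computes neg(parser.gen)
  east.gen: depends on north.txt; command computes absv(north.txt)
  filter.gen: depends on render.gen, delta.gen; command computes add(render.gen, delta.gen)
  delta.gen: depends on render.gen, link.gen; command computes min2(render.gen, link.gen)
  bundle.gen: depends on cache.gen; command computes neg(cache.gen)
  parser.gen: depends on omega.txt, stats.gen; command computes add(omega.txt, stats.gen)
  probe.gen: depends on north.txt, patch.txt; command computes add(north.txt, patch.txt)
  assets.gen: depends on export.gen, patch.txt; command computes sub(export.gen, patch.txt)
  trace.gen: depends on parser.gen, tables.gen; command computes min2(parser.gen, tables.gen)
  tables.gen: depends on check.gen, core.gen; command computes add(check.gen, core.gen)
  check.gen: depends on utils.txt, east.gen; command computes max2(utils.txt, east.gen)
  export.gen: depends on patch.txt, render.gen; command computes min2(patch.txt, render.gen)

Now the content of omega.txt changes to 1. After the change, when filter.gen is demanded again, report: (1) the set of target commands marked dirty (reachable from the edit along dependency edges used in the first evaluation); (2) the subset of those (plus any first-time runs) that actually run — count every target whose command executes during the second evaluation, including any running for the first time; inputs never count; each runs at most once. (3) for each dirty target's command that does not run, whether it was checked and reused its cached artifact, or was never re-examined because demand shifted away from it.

Dirty set: assets.gen, core.gen, delta.gen, export.gen, filter.gen, link.gen, render.gen.
Run set: delta.gen, export.gen, filter.gen, render.gen (4 run).
Re-examined without running (cache reused): assets.gen, core.gen, link.gen.
The important point: at assets.gen every value read last time is unchanged, so the dirty flag clears without a run.

Initial pass — values computed on the first demand:
  probe.gen = add(7, -7) = 0
  render.gen = max2(3, 0) = 3
  export.gen = min2(-7, 3) = -7
  assets.gen = sub(-7, -7) = 0
  core.gen = neg(0) = 0
  link.gen = absv(0) = 0
  delta.gen = min2(3, 0) = 0
  filter.gen = add(3, 0) = 3

Second demand — change propagation:
  render.gen: re-runs because omega.txt 3->1; new result 1.
  export.gen: re-runs because render.gen 3->1; new result -7 (unchanged).
  assets.gen: re-examined; everything it read last time is the same (export.gen unchanged, patch.txt unchanged) — cache 0 kept, no run.
  core.gen: re-examined; everything it read last time is the same (assets.gen unchanged) — cache 0 kept, no run.
  link.gen: re-examined; everything it read last time is the same (core.gen unchanged) — cache 0 kept, no run.
  delta.gen: re-runs because render.gen 3->1; new result 0 (unchanged).
  filter.gen: re-runs because render.gen 3->1; new result 1.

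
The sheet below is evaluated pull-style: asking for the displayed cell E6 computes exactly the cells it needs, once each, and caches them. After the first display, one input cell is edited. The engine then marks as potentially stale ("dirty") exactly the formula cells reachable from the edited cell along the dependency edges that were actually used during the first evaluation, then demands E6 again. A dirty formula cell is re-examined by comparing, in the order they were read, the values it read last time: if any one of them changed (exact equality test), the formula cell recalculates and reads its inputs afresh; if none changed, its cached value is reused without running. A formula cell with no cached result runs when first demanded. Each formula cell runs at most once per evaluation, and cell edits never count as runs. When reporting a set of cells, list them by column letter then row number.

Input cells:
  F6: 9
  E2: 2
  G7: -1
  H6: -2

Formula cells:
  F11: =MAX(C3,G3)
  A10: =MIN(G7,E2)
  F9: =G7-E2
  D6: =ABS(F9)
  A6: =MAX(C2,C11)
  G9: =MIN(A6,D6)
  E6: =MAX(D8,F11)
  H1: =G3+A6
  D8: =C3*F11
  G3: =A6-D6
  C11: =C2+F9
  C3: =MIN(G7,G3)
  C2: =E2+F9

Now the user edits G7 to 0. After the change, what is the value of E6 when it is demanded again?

Demanding E6 again yields 4.

First demand of the output computes:
  F9 = -1 - 2 = -3
  C2 = 2 + -3 = -1
  C11 = -1 + -3 = -4
  A6 = MAX(-1, -4) = -1
  D6 = ABS(-3) = 3
  G3 = -1 - 3 = -4
  C3 = MIN(-1, -4) = -4
  F11 = MAX(-4, -4) = -4
  D8 = -4 * -4 = 16
  E6 = MAX(16, -4) = 16

After the edit, cleaning proceeds:
  F9: a read changed (G7 -1->0) — executes, giving -2.
  C2: a read changed (F9 -3->-2) — executes, giving 0.
  C11: a read changed (C2 -1->0; F9 -3->-2) — executes, giving -2.
  A6: a read changed (C2 -1->0; C11 -4->-2) — executes, giving 0.
  D6: a read changed (F9 -3->-2) — executes, giving 2.
  G3: a read changed (A6 -1->0; D6 3->2) — executes, giving -2.
  C3: a read changed (G7 -1->0; G3 -4->-2) — executes, giving -2.
  F11: a read changed (C3 -4->-2; G3 -4->-2) — executes, giving -2.
  D8: a read changed (C3 -4->-2; F11 -4->-2) — executes, giving 4.
  E6: a read changed (D8 16->4; F11 -4->-2) — executes, giving 4.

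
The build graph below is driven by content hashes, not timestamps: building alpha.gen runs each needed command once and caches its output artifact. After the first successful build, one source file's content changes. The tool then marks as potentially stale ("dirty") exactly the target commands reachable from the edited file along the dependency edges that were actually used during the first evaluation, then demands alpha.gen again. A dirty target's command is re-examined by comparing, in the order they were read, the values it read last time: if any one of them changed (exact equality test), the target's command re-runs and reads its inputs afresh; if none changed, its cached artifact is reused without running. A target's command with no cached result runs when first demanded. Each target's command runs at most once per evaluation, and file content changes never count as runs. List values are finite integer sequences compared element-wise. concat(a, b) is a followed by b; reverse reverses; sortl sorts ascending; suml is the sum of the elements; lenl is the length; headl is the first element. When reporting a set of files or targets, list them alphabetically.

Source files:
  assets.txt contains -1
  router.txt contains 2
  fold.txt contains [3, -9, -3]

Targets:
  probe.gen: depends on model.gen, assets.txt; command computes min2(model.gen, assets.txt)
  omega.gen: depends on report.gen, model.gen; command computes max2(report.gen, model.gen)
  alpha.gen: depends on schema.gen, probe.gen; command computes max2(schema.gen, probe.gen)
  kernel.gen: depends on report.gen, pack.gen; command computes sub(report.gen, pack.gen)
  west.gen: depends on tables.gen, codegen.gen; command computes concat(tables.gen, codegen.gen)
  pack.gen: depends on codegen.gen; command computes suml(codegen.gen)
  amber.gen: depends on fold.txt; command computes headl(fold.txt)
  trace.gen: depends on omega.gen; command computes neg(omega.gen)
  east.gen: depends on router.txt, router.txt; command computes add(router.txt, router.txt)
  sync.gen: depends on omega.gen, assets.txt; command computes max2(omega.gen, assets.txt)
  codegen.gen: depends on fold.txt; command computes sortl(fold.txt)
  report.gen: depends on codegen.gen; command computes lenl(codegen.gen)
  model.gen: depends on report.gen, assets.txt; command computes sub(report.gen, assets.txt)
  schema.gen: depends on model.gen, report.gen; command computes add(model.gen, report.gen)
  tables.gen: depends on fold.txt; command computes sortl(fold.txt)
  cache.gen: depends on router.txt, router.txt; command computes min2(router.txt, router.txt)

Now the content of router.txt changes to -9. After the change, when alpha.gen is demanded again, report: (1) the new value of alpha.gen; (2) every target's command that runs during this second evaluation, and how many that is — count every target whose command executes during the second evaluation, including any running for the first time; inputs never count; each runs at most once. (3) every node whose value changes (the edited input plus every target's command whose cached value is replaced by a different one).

Initial pass — values computed on the first demand:
  codegen.gen = sortl([3, -9, -3]) = [-9, -3, 3]
  report.gen = lenl([-9, -3, 3]) = 3
  model.gen = sub(3, -1) = 4
  probe.gen = min2(4, -1) = -1
  schema.gen = add(4, 3) = 7
  alpha.gen = max2(7, -1) = 7

Second demand — change propagation:
  no demanded computation ever read router.txt, so the edit dirties nothing and nothing runs.

The important point: nothing the output needs ever reads router.txt, so the edit is invisible to it.

alpha.gen now evaluates to 7.
Run set: none (0 run).
Changed values: router.txt.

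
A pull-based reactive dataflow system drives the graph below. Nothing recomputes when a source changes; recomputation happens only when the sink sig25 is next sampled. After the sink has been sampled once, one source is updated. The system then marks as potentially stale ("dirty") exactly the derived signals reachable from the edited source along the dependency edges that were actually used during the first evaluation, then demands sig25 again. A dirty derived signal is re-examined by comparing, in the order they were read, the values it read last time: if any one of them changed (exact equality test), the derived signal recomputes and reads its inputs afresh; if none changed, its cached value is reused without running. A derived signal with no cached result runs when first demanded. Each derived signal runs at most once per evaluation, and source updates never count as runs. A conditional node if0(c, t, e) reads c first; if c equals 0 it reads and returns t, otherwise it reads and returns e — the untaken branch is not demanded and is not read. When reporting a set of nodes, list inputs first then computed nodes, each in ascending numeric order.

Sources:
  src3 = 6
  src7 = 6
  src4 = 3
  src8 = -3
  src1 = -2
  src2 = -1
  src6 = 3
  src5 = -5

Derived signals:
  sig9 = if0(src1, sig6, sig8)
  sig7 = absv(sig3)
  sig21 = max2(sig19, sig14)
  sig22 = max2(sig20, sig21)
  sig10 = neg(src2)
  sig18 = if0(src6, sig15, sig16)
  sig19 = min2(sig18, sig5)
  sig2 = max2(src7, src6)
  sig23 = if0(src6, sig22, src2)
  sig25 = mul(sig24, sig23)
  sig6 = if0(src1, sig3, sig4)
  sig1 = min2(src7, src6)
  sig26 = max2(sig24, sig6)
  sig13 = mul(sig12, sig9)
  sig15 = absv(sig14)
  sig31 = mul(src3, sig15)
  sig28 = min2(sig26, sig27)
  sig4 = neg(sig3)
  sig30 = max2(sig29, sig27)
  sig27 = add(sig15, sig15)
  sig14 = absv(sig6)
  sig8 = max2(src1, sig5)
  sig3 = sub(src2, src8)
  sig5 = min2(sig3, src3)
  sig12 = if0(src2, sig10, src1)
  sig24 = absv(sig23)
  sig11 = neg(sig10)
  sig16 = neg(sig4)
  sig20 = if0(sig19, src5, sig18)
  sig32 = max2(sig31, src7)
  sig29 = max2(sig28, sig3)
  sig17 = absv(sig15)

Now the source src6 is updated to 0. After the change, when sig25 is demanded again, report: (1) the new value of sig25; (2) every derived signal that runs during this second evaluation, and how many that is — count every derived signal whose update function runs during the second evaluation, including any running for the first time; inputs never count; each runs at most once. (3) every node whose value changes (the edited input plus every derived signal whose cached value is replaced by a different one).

New value of sig25: 4.
Derived signals that run: sig3, sig4, sig5, sig6, sig14, sig15, sig18, sig19, sig20, sig21, sig22, sig23, sig24, sig25 — 14 in total.
Values that change: src6, sig23, sig24, sig25.
Key observation: a condition flipped, so demand reaches new nodes — sig3, sig4, sig5, sig6, sig14, sig15, sig18, sig19, sig20, sig21, sig22 run for the first time.

First evaluation (everything demanded from the output):
  sig23 = if0(src6=3 -> else branch src2) = -1
  sig24 = absv(-1) = 1
  sig25 = mul(1, -1) = -1

Propagation after the edit:
  sig3: demanded for the first time — runs, produces 2.
  sig4: demanded for the first time — runs, produces -2.
  sig5: demanded for the first time — runs, produces 2.
  sig6: demanded for the first time — runs, produces -2.
  sig14: demanded for the first time — runs, produces 2.
  sig15: demanded for the first time — runs, produces 2.
  sig18: demanded for the first time — runs, produces 2.
  sig19: demanded for the first time — runs, produces 2.
  sig20: demanded for the first time — runs, produces 2.
  sig21: demanded for the first time — runs, produces 2.
  sig22: demanded for the first time — runs, produces 2.
  sig23: runs — src6 3->0; result 2.
  sig24: runs — sig23 -1->2; result 2.
  sig25: runs — sig24 1->2; sig23 -1->2; result 4.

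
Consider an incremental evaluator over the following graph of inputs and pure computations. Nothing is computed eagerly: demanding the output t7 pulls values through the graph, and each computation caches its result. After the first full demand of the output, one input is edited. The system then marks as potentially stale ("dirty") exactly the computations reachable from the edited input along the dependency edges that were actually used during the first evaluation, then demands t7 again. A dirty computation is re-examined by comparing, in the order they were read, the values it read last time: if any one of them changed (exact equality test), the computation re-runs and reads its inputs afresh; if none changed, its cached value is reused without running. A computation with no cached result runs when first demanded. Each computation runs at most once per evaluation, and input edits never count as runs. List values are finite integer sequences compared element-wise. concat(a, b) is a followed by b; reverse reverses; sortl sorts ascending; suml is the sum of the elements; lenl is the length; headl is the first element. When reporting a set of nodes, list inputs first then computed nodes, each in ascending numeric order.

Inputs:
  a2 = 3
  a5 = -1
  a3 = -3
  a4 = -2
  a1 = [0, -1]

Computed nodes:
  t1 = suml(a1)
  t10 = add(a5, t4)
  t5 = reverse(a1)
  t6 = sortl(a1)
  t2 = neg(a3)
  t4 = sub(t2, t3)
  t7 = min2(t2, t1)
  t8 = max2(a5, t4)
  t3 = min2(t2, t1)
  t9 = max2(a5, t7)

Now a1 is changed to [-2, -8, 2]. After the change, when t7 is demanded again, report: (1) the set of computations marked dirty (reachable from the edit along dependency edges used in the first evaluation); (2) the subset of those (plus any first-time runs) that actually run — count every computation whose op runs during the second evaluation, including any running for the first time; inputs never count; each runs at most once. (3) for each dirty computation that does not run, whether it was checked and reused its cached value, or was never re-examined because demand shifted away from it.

Dirty set: t1, t7.
Run set: t1, t7 (2 run).
All dirty computations ended up running.

Initial pass — values computed on the first demand:
  t1 = suml([0, -1]) = -1
  t2 = neg(-3) = 3
  t7 = min2(3, -1) = -1

Second demand — change propagation:
  t1: re-runs because a1 [0, -1]->[-2, -8, 2]; new result -8.
  t7: re-runs because t1 -1->-8; new result -8.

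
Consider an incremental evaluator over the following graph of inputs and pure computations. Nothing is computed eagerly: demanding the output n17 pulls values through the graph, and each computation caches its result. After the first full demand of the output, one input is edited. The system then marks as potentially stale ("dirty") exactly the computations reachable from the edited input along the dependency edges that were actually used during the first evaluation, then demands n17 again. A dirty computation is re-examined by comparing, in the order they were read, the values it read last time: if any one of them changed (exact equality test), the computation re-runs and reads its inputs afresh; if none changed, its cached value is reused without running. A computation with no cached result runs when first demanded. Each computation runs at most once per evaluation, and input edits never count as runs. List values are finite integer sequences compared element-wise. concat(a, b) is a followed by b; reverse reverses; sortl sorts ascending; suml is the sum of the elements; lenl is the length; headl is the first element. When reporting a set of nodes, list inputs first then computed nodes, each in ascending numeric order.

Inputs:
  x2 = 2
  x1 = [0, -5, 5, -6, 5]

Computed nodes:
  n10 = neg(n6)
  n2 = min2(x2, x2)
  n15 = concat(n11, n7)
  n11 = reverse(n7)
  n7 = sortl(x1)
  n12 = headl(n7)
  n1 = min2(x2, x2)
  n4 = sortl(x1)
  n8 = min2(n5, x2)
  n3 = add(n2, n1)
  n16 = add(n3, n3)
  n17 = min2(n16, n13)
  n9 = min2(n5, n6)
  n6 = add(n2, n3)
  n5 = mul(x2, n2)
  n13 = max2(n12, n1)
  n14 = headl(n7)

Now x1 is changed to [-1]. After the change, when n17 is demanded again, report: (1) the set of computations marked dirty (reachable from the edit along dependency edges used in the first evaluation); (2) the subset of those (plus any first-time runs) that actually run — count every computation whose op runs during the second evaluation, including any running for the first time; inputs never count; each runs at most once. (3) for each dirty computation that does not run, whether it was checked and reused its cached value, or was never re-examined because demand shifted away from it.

Dirty set: n7, n12, n13, n17.
Run set: n7, n12, n13 (3 run).
Re-examined without running (cache reused): n17.
The important point: n13 recomputes to an identical value, and the output ends up unchanged.

Initial pass — values computed on the first demand:
  n1 = min2(2, 2) = 2
  n2 = min2(2, 2) = 2
  n3 = add(2, 2) = 4
  n7 = sortl([0, -5, 5, -6, 5]) = [-6, -5, 0, 5, 5]
  n12 = headl([-6, -5, 0, 5, 5]) = -6
  n13 = max2(-6, 2) = 2
  n16 = add(4, 4) = 8
  n17 = min2(8, 2) = 2

Second demand — change propagation:
  n7: re-runs because x1 [0, -5, 5, -6, 5]->[-1]; new result [-1].
  n12: re-runs because n7 [-6, -5, 0, 5, 5]->[-1]; new result -1.
  n13: re-runs because n12 -6->-1; new result 2 (unchanged).
  n17: re-examined; everything it read last time is the same (n16 unchanged, n13 unchanged) — cache 2 kept, no run.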